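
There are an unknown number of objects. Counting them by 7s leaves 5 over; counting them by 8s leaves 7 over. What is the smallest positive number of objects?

47

From N ≡ 5 (mod 7) write N = 5 + 7t. Substituting into N ≡ 7 (mod 8) gives 7t ≡ 2 (mod 8), and since 7⁻¹ ≡ 7 (mod 8), t ≡ 6. Hence N ≡ 5 + 7·6 = 47 (mod 56).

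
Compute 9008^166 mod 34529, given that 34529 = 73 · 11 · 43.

20945

Mod 73: 9008 ≡ 29; by Fermat, exponent reduces to 166 mod 72 = 22; 29^22 ≡ 67 (mod 73).
Mod 11: 9008 ≡ 10; by Fermat, exponent reduces to 166 mod 10 = 6; 10^6 ≡ 1 (mod 11).
Mod 43: 9008 ≡ 21; by Fermat, exponent reduces to 166 mod 42 = 40; 21^40 ≡ 4 (mod 43).
Combine by CRT: x ≡ 67 (mod 73), x ≡ 1 (mod 11), x ≡ 4 (mod 43) ⇒ x ≡ 20945 (mod 34529).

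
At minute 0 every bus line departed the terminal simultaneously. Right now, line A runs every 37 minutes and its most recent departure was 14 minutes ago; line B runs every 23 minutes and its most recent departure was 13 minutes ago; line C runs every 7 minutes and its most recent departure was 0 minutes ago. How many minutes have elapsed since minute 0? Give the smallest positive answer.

The moduli are pairwise coprime; N = 37·23·7 = 5957.
N/37 = 161; 161 ≡ 13 (mod 37); 13·20 ≡ 1, so inverse 20.
N/23 = 259; 259 ≡ 6 (mod 23); 6·4 ≡ 1, so inverse 4.
N/7 = 851; 851 ≡ 4 (mod 7); 4·2 ≡ 1, so inverse 2.
t ≡ 14·161·20 + 13·259·4 + 0·851·2 = 58548.
58548 mod 5957 = 4935.

4935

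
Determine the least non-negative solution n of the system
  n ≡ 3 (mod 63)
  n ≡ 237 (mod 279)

1074

gcd(63, 279) = 9 and 9 | (237 − 3), so the pair is consistent; merging gives n ≡ 1074 (mod 1953), where 1953 = lcm(63, 279).
The solution is unique modulo lcm(63, 279) = 1953.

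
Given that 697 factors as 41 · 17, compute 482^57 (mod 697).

351

Mod 41: 482 ≡ 31; by Fermat, exponent reduces to 57 mod 40 = 17; 31^17 ≡ 23 (mod 41).
Mod 17: 482 ≡ 6; by Fermat, exponent reduces to 57 mod 16 = 9; 6^9 ≡ 11 (mod 17).
Combine by CRT: x ≡ 23 (mod 41), x ≡ 11 (mod 17) ⇒ x ≡ 351 (mod 697).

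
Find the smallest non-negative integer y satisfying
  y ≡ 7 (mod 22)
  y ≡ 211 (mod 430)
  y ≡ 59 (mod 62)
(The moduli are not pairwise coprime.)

gcd(22, 430) = 2 and 2 | (211 − 7), so the pair is consistent; merging gives y ≡ 2361 (mod 4730), where 4730 = lcm(22, 430).
gcd(4730, 62) = 2 and 2 | (59 − 2361), so the pair is consistent; merging gives y ≡ 16551 (mod 146630), where 146630 = lcm(4730, 62).
The solution is unique modulo lcm(22, 430, 62) = 146630.

16551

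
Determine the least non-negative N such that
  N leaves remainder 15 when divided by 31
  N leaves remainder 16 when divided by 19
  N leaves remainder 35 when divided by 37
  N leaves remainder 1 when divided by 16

Combine the congruences pairwise.
From N ≡ 15 (mod 31) write N = 15 + 31t. Substituting into N ≡ 16 (mod 19) gives 31t ≡ 1 (mod 19), and since 12⁻¹ ≡ 8 (mod 19), t ≡ 8. Hence N ≡ 15 + 31·8 = 263 (mod 589).
From N ≡ 263 (mod 589) write N = 263 + 589t. Substituting into N ≡ 35 (mod 37) gives 589t ≡ 31 (mod 37), and since 34⁻¹ ≡ 12 (mod 37), t ≡ 2. Hence N ≡ 263 + 589·2 = 1441 (mod 21793).
From N ≡ 1441 (mod 21793) write N = 1441 + 21793t. Substituting into N ≡ 1 (mod 16) gives 21793t ≡ 0 (mod 16), and since 1⁻¹ ≡ 1 (mod 16), t ≡ 0. Hence N ≡ 1441 + 21793·0 = 1441 (mod 348688).

1441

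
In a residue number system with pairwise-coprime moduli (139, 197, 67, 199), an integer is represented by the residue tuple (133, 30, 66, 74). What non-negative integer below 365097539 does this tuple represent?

The moduli are pairwise coprime; N = 139·197·67·199 = 365097539.
N/139 = 2626601; 2626601 ≡ 57 (mod 139); 57·100 ≡ 1, so inverse 100.
N/197 = 1853287; 1853287 ≡ 108 (mod 197); 108·166 ≡ 1, so inverse 166.
N/67 = 5449217; 5449217 ≡ 40 (mod 67); 40·62 ≡ 1, so inverse 62.
N/199 = 1834661; 1834661 ≡ 80 (mod 199); 80·102 ≡ 1, so inverse 102.
x ≡ 133·2626601·100 + 30·1853287·166 + 66·5449217·62 + 74·1834661·102 = 80309379752.
80309379752 mod 365097539 = 353018711.

353018711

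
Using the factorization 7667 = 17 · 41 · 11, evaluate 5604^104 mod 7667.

713

Mod 17: 5604 ≡ 11; by Fermat, exponent reduces to 104 mod 16 = 8; 11^8 ≡ 16 (mod 17).
Mod 41: 5604 ≡ 28; by Fermat, exponent reduces to 104 mod 40 = 24; 28^24 ≡ 16 (mod 41).
Mod 11: 5604 ≡ 5; by Fermat, exponent reduces to 104 mod 10 = 4; 5^4 ≡ 9 (mod 11).
Combine by CRT: x ≡ 16 (mod 17), x ≡ 16 (mod 41), x ≡ 9 (mod 11) ⇒ x ≡ 713 (mod 7667).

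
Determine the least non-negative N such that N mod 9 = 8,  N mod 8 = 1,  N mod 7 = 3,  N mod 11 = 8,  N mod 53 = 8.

The moduli are pairwise coprime; M = 9·8·7·11·53 = 293832.
M/9 = 32648; 32648 ≡ 5 (mod 9); 5·2 ≡ 1, so inverse 2.
M/8 = 36729; 36729 ≡ 1 (mod 8), inverse 1.
M/7 = 41976; 41976 ≡ 4 (mod 7); 4·2 ≡ 1, so inverse 2.
M/11 = 26712; 26712 ≡ 4 (mod 11); 4·3 ≡ 1, so inverse 3.
M/53 = 5544; 5544 ≡ 32 (mod 53); 32·5 ≡ 1, so inverse 5.
N ≡ 8·32648·2 + 1·36729·1 + 3·41976·2 + 8·26712·3 + 8·5544·5 = 1673801.
1673801 mod 293832 = 204641.

204641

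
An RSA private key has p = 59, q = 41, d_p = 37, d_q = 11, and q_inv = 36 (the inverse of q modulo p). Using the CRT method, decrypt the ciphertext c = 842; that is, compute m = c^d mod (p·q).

2057

m₁ = c^(d_p) mod p: c ≡ 16 (mod 59), and 16^37 mod 59 = 51.
m₂ = c^(d_q) mod q: c ≡ 22 (mod 41), and 22^11 mod 41 = 7.
h = q_inv·(m₁ − m₂) mod p = 36·(51 − 7) mod 59 = 50.
m = m₂ + h·q = 7 + 50·41 = 2057.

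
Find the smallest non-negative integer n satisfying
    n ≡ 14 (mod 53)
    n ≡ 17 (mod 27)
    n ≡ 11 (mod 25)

1286

Combine the congruences pairwise.
From n ≡ 14 (mod 53) write n = 14 + 53t. Substituting into n ≡ 17 (mod 27) gives 53t ≡ 3 (mod 27), and since 26⁻¹ ≡ 26 (mod 27), t ≡ 24. Hence n ≡ 14 + 53·24 = 1286 (mod 1431).
From n ≡ 1286 (mod 1431) write n = 1286 + 1431t. Substituting into n ≡ 11 (mod 25) gives 1431t ≡ 0 (mod 25), and since 6⁻¹ ≡ 21 (mod 25), t ≡ 0. Hence n ≡ 1286 + 1431·0 = 1286 (mod 35775).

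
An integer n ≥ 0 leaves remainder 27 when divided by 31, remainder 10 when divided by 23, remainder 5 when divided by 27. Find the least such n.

11993

The moduli are pairwise coprime; M = 31·23·27 = 19251.
M/31 = 621; 621 ≡ 1 (mod 31), inverse 1.
M/23 = 837; 837 ≡ 9 (mod 23); 9·18 ≡ 1, so inverse 18.
M/27 = 713; 713 ≡ 11 (mod 27); 11·5 ≡ 1, so inverse 5.
n ≡ 27·621·1 + 10·837·18 + 5·713·5 = 185252.
185252 mod 19251 = 11993.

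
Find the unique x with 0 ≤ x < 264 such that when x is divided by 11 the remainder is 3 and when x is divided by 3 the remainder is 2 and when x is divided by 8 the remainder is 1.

113

The moduli are pairwise coprime; N = 11·3·8 = 264.
N/11 = 24; 24 ≡ 2 (mod 11); 2·6 ≡ 1, so inverse 6.
N/3 = 88; 88 ≡ 1 (mod 3), inverse 1.
N/8 = 33; 33 ≡ 1 (mod 8), inverse 1.
x ≡ 3·24·6 + 2·88·1 + 1·33·1 = 641.
641 mod 264 = 113.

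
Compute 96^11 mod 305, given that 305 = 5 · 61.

246

Mod 5: 96 ≡ 1; by Fermat, exponent reduces to 11 mod 4 = 3; 1^3 ≡ 1 (mod 5).
Mod 61: 96 ≡ 35; 35^11 ≡ 2 (mod 61).
Combine by CRT: x ≡ 1 (mod 5), x ≡ 2 (mod 61) ⇒ x ≡ 246 (mod 305).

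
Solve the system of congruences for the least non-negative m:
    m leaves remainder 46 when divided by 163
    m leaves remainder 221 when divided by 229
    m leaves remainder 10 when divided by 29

From m ≡ 46 (mod 163) write m = 46 + 163t. Substituting into m ≡ 221 (mod 229) gives 163t ≡ 175 (mod 229), and since 163⁻¹ ≡ 170 (mod 229), t ≡ 209. Hence m ≡ 46 + 163·209 = 34113 (mod 37327).
From m ≡ 34113 (mod 37327) write m = 34113 + 37327t. Substituting into m ≡ 10 (mod 29) gives 37327t ≡ 1 (mod 29), and since 4⁻¹ ≡ 22 (mod 29), t ≡ 22. Hence m ≡ 34113 + 37327·22 = 855307 (mod 1082483).

855307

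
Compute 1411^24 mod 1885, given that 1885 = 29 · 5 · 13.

Mod 29: 1411 ≡ 19; 19^24 ≡ 23 (mod 29).
Mod 5: 1411 ≡ 1; since 4 | 24, by Fermat 1^24 ≡ 1 (mod 5).
Mod 13: 1411 ≡ 7; since 12 | 24, by Fermat 7^24 ≡ 1 (mod 13).
Combine by CRT: x ≡ 23 (mod 29), x ≡ 1 (mod 5), x ≡ 1 (mod 13) ⇒ x ≡ 1821 (mod 1885).

1821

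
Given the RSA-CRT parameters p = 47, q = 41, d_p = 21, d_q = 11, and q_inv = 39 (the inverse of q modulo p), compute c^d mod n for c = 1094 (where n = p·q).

334

m₁ = c^(d_p) mod p: c ≡ 13 (mod 47), and 13^21 mod 47 = 5.
m₂ = c^(d_q) mod q: c ≡ 28 (mod 41), and 28^11 mod 41 = 6.
h = q_inv·(m₁ − m₂) mod p = 39·(5 − 6) mod 47 = 8.
m = m₂ + h·q = 6 + 8·41 = 334.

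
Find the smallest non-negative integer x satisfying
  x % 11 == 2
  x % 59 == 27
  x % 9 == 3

1443

The moduli are pairwise coprime; N = 11·59·9 = 5841.
N/11 = 531; 531 ≡ 3 (mod 11); 3·4 ≡ 1, so inverse 4.
N/59 = 99; 99 ≡ 40 (mod 59); 40·31 ≡ 1, so inverse 31.
N/9 = 649; 649 ≡ 1 (mod 9), inverse 1.
x ≡ 2·531·4 + 27·99·31 + 3·649·1 = 89058.
89058 mod 5841 = 1443.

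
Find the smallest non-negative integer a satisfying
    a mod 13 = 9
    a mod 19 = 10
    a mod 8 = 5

789

The moduli are pairwise coprime; N = 13·19·8 = 1976.
N/13 = 152; 152 ≡ 9 (mod 13); 9·3 ≡ 1, so inverse 3.
N/19 = 104; 104 ≡ 9 (mod 19); 9·17 ≡ 1, so inverse 17.
N/8 = 247; 247 ≡ 7 (mod 8); 7·7 ≡ 1, so inverse 7.
a ≡ 9·152·3 + 10·104·17 + 5·247·7 = 30429.
30429 mod 1976 = 789.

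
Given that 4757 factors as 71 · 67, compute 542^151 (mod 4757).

Mod 71: 542 ≡ 45; by Fermat, exponent reduces to 151 mod 70 = 11; 45^11 ≡ 20 (mod 71).
Mod 67: 542 ≡ 6; by Fermat, exponent reduces to 151 mod 66 = 19; 6^19 ≡ 65 (mod 67).
Combine by CRT: x ≡ 20 (mod 71), x ≡ 65 (mod 67) ⇒ x ≡ 2008 (mod 4757).

2008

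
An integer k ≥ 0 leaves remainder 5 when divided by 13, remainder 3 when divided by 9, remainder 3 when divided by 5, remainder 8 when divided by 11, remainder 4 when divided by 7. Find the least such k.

31413

The moduli are pairwise coprime; N = 13·9·5·11·7 = 45045.
N/13 = 3465; 3465 ≡ 7 (mod 13); 7·2 ≡ 1, so inverse 2.
N/9 = 5005; 5005 ≡ 1 (mod 9), inverse 1.
N/5 = 9009; 9009 ≡ 4 (mod 5); 4·4 ≡ 1, so inverse 4.
N/11 = 4095; 4095 ≡ 3 (mod 11); 3·4 ≡ 1, so inverse 4.
N/7 = 6435; 6435 ≡ 2 (mod 7); 2·4 ≡ 1, so inverse 4.
k ≡ 5·3465·2 + 3·5005·1 + 3·9009·4 + 8·4095·4 + 4·6435·4 = 391773.
391773 mod 45045 = 31413.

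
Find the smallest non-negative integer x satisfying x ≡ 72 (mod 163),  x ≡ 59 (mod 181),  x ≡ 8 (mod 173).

1247511

Combine the congruences pairwise.
From x ≡ 72 (mod 163) write x = 72 + 163t. Substituting into x ≡ 59 (mod 181) gives 163t ≡ 168 (mod 181), and since 163⁻¹ ≡ 10 (mod 181), t ≡ 51. Hence x ≡ 72 + 163·51 = 8385 (mod 29503).
From x ≡ 8385 (mod 29503) write x = 8385 + 29503t. Substituting into x ≡ 8 (mod 173) gives 29503t ≡ 100 (mod 173), and since 93⁻¹ ≡ 80 (mod 173), t ≡ 42. Hence x ≡ 8385 + 29503·42 = 1247511 (mod 5104019).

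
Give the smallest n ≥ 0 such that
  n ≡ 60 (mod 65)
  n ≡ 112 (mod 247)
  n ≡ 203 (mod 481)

3570

gcd(65, 247) = 13 and 13 | (112 − 60), so the pair is consistent; merging gives n ≡ 1100 (mod 1235), where 1235 = lcm(65, 247).
gcd(1235, 481) = 13 and 13 | (203 − 1100), so the pair is consistent; merging gives n ≡ 3570 (mod 45695), where 45695 = lcm(1235, 481).
The solution is unique modulo lcm(65, 247, 481) = 45695.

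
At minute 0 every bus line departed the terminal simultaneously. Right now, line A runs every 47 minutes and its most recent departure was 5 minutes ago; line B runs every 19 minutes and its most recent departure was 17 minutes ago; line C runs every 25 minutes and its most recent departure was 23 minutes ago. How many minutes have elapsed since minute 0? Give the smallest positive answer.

The moduli are pairwise coprime; N = 47·19·25 = 22325.
N/47 = 475; 475 ≡ 5 (mod 47); 5·19 ≡ 1, so inverse 19.
N/19 = 1175; 1175 ≡ 16 (mod 19); 16·6 ≡ 1, so inverse 6.
N/25 = 893; 893 ≡ 18 (mod 25); 18·7 ≡ 1, so inverse 7.
t ≡ 5·475·19 + 17·1175·6 + 23·893·7 = 308748.
308748 mod 22325 = 18523.

18523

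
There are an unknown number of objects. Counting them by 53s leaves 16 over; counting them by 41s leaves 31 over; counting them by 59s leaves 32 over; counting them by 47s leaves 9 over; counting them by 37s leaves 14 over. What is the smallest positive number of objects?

The moduli are pairwise coprime; M = 53·41·59·47·37 = 222951973.
M/53 = 4206641; 4206641 ≡ 31 (mod 53); 31·12 ≡ 1, so inverse 12.
M/41 = 5437853; 5437853 ≡ 23 (mod 41); 23·25 ≡ 1, so inverse 25.
M/59 = 3778847; 3778847 ≡ 15 (mod 59); 15·4 ≡ 1, so inverse 4.
M/47 = 4743659; 4743659 ≡ 43 (mod 47); 43·35 ≡ 1, so inverse 35.
M/37 = 6025729; 6025729 ≡ 20 (mod 37); 20·13 ≡ 1, so inverse 13.
N ≡ 16·4206641·12 + 31·5437853·25 + 32·3778847·4 + 9·4743659·35 + 14·6025729·13 = 8096638826.
8096638826 mod 222951973 = 70367798.

70367798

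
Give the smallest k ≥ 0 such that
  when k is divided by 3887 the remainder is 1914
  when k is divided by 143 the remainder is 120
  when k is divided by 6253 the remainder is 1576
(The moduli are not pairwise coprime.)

1358477

gcd(3887, 143) = 13 and 13 | (120 − 1914), so the pair is consistent; merging gives k ≡ 33010 (mod 42757), where 42757 = lcm(3887, 143).
gcd(42757, 6253) = 169 and 169 | (1576 − 33010), so the pair is consistent; merging gives k ≡ 1358477 (mod 1582009), where 1582009 = lcm(42757, 6253).
The solution is unique modulo lcm(3887, 143, 6253) = 1582009.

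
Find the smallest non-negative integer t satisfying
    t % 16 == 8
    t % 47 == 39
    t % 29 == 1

The moduli are pairwise coprime; N = 16·47·29 = 21808.
N/16 = 1363; 1363 ≡ 3 (mod 16); 3·11 ≡ 1, so inverse 11.
N/47 = 464; 464 ≡ 41 (mod 47); 41·39 ≡ 1, so inverse 39.
N/29 = 752; 752 ≡ 27 (mod 29); 27·14 ≡ 1, so inverse 14.
t ≡ 8·1363·11 + 39·464·39 + 1·752·14 = 836216.
836216 mod 21808 = 7512.

7512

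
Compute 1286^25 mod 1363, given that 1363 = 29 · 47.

665

Mod 29: 1286 ≡ 10; 10^25 ≡ 27 (mod 29).
Mod 47: 1286 ≡ 17; 17^25 ≡ 7 (mod 47).
Combine by CRT: x ≡ 27 (mod 29), x ≡ 7 (mod 47) ⇒ x ≡ 665 (mod 1363).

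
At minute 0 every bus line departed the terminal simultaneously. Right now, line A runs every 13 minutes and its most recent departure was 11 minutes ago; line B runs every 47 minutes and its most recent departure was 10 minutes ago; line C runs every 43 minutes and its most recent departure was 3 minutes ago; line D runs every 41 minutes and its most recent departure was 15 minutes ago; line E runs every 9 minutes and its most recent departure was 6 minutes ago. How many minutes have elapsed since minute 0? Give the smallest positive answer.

The moduli are pairwise coprime; N = 13·47·43·41·9 = 9694737.
N/13 = 745749; 745749 ≡ 4 (mod 13); 4·10 ≡ 1, so inverse 10.
N/47 = 206271; 206271 ≡ 35 (mod 47); 35·43 ≡ 1, so inverse 43.
N/43 = 225459; 225459 ≡ 10 (mod 43); 10·13 ≡ 1, so inverse 13.
N/41 = 236457; 236457 ≡ 10 (mod 41); 10·37 ≡ 1, so inverse 37.
N/9 = 1077193; 1077193 ≡ 1 (mod 9), inverse 1.
t ≡ 11·745749·10 + 10·206271·43 + 3·225459·13 + 15·236457·37 + 6·1077193·1 = 317218614.
317218614 mod 9694737 = 6987030.

6987030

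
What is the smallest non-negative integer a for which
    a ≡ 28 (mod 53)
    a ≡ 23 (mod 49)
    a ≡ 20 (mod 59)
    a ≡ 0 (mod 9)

Combine the congruences pairwise.
From a ≡ 28 (mod 53) write a = 28 + 53t. Substituting into a ≡ 23 (mod 49) gives 53t ≡ 44 (mod 49), and since 4⁻¹ ≡ 37 (mod 49), t ≡ 11. Hence a ≡ 28 + 53·11 = 611 (mod 2597).
From a ≡ 611 (mod 2597) write a = 611 + 2597t. Substituting into a ≡ 20 (mod 59) gives 2597t ≡ 58 (mod 59), and since 1⁻¹ ≡ 1 (mod 59), t ≡ 58. Hence a ≡ 611 + 2597·58 = 151237 (mod 153223).
From a ≡ 151237 (mod 153223) write a = 151237 + 153223t. Substituting into a ≡ 0 (mod 9) gives 153223t ≡ 8 (mod 9), and since 7⁻¹ ≡ 4 (mod 9), t ≡ 5. Hence a ≡ 151237 + 153223·5 = 917352 (mod 1379007).

917352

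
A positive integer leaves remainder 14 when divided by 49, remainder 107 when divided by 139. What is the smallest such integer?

From n ≡ 14 (mod 49) write n = 14 + 49t. Substituting into n ≡ 107 (mod 139) gives 49t ≡ 93 (mod 139), and since 49⁻¹ ≡ 122 (mod 139), t ≡ 87. Hence n ≡ 14 + 49·87 = 4277 (mod 6811).

4277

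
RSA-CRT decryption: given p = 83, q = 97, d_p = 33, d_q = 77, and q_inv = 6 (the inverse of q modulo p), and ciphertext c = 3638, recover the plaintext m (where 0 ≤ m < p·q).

m₁ = c^(d_p) mod p: c ≡ 69 (mod 83), and 69^33 mod 83 = 28.
m₂ = c^(d_q) mod q: c ≡ 49 (mod 97), and 49^77 mod 97 = 3.
h = q_inv·(m₁ − m₂) mod p = 6·(28 − 3) mod 83 = 67.
m = m₂ + h·q = 3 + 67·97 = 6502.

6502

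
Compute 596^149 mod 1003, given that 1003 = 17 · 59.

120

Mod 17: 596 ≡ 1; by Fermat, exponent reduces to 149 mod 16 = 5; 1^5 ≡ 1 (mod 17).
Mod 59: 596 ≡ 6; by Fermat, exponent reduces to 149 mod 58 = 33; 6^33 ≡ 2 (mod 59).
Combine by CRT: x ≡ 1 (mod 17), x ≡ 2 (mod 59) ⇒ x ≡ 120 (mod 1003).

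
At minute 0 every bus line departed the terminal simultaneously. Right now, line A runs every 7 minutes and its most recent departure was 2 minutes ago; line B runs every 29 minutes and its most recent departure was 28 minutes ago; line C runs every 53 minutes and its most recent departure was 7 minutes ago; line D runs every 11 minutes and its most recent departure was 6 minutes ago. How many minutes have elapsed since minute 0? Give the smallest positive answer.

10236

The moduli are pairwise coprime; N = 7·29·53·11 = 118349.
N/7 = 16907; 16907 ≡ 2 (mod 7); 2·4 ≡ 1, so inverse 4.
N/29 = 4081; 4081 ≡ 21 (mod 29); 21·18 ≡ 1, so inverse 18.
N/53 = 2233; 2233 ≡ 7 (mod 53); 7·38 ≡ 1, so inverse 38.
N/11 = 10759; 10759 ≡ 1 (mod 11), inverse 1.
t ≡ 2·16907·4 + 28·4081·18 + 7·2233·38 + 6·10759·1 = 2850612.
2850612 mod 118349 = 10236.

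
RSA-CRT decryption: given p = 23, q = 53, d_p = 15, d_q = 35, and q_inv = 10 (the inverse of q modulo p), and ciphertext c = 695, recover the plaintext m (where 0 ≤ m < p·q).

594

m₁ = c^(d_p) mod p: c ≡ 5 (mod 23), and 5^15 mod 23 = 19.
m₂ = c^(d_q) mod q: c ≡ 6 (mod 53), and 6^35 mod 53 = 11.
h = q_inv·(m₁ − m₂) mod p = 10·(19 − 11) mod 23 = 11.
m = m₂ + h·q = 11 + 11·53 = 594.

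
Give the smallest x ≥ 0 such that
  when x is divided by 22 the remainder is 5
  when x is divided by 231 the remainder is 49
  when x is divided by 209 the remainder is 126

7441

gcd(22, 231) = 11 and 11 | (49 − 5), so the pair is consistent; merging gives x ≡ 49 (mod 462), where 462 = lcm(22, 231).
gcd(462, 209) = 11 and 11 | (126 − 49), so the pair is consistent; merging gives x ≡ 7441 (mod 8778), where 8778 = lcm(462, 209).
The solution is unique modulo lcm(22, 231, 209) = 8778.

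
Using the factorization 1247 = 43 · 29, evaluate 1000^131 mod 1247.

Mod 43: 1000 ≡ 11; by Fermat, exponent reduces to 131 mod 42 = 5; 11^5 ≡ 16 (mod 43).
Mod 29: 1000 ≡ 14; by Fermat, exponent reduces to 131 mod 28 = 19; 14^19 ≡ 10 (mod 29).
Combine by CRT: x ≡ 16 (mod 43), x ≡ 10 (mod 29) ⇒ x ≡ 532 (mod 1247).

532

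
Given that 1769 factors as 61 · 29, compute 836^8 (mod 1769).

1184

Mod 61: 836 ≡ 43; 43^8 ≡ 25 (mod 61).
Mod 29: 836 ≡ 24; 24^8 ≡ 24 (mod 29).
Combine by CRT: x ≡ 25 (mod 61), x ≡ 24 (mod 29) ⇒ x ≡ 1184 (mod 1769).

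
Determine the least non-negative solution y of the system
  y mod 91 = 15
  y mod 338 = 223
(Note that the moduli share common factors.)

Combine the congruences pairwise.
gcd(91, 338) = 13 and 13 | (223 − 15), so the pair is consistent; merging gives y ≡ 561 (mod 2366), where 2366 = lcm(91, 338).
The solution is unique modulo lcm(91, 338) = 2366.

561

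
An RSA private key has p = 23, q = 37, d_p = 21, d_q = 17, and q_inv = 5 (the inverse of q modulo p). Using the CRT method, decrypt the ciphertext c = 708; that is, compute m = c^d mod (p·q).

m₁ = c^(d_p) mod p: c ≡ 18 (mod 23), and 18^21 mod 23 = 9.
m₂ = c^(d_q) mod q: c ≡ 5 (mod 37), and 5^17 mod 37 = 22.
h = q_inv·(m₁ − m₂) mod p = 5·(9 − 22) mod 23 = 4.
m = m₂ + h·q = 22 + 4·37 = 170.

170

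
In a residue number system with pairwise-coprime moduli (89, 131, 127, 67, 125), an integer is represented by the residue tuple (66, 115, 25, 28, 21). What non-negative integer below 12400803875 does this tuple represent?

7156910146

Combine the congruences pairwise.
From x ≡ 66 (mod 89) write x = 66 + 89t. Substituting into x ≡ 115 (mod 131) gives 89t ≡ 49 (mod 131), and since 89⁻¹ ≡ 53 (mod 131), t ≡ 108. Hence x ≡ 66 + 89·108 = 9678 (mod 11659).
From x ≡ 9678 (mod 11659) write x = 9678 + 11659t. Substituting into x ≡ 25 (mod 127) gives 11659t ≡ 126 (mod 127), and since 102⁻¹ ≡ 66 (mod 127), t ≡ 61. Hence x ≡ 9678 + 11659·61 = 720877 (mod 1480693).
From x ≡ 720877 (mod 1480693) write x = 720877 + 1480693t. Substituting into x ≡ 28 (mod 67) gives 1480693t ≡ 4 (mod 67), and since 60⁻¹ ≡ 19 (mod 67), t ≡ 9. Hence x ≡ 720877 + 1480693·9 = 14047114 (mod 99206431).
From x ≡ 14047114 (mod 99206431) write x = 14047114 + 99206431t. Substituting into x ≡ 21 (mod 125) gives 99206431t ≡ 32 (mod 125), and since 56⁻¹ ≡ 96 (mod 125), t ≡ 72. Hence x ≡ 14047114 + 99206431·72 = 7156910146 (mod 12400803875).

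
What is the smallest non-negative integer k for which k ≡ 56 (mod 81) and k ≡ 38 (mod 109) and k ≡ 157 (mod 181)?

From k ≡ 56 (mod 81) write k = 56 + 81t. Substituting into k ≡ 38 (mod 109) gives 81t ≡ 91 (mod 109), and since 81⁻¹ ≡ 35 (mod 109), t ≡ 24. Hence k ≡ 56 + 81·24 = 2000 (mod 8829).
From k ≡ 2000 (mod 8829) write k = 2000 + 8829t. Substituting into k ≡ 157 (mod 181) gives 8829t ≡ 148 (mod 181), and since 141⁻¹ ≡ 95 (mod 181), t ≡ 123. Hence k ≡ 2000 + 8829·123 = 1087967 (mod 1598049).

1087967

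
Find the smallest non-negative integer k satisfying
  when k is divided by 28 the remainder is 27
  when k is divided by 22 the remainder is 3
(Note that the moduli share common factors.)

gcd(28, 22) = 2 and 2 | (3 − 27), so the pair is consistent; merging gives k ≡ 223 (mod 308), where 308 = lcm(28, 22).
The solution is unique modulo lcm(28, 22) = 308.

223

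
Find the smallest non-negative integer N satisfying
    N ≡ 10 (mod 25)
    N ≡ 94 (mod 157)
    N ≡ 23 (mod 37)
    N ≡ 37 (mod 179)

The moduli are pairwise coprime; M = 25·157·37·179 = 25995275.
M/25 = 1039811; 1039811 ≡ 11 (mod 25); 11·16 ≡ 1, so inverse 16.
M/157 = 165575; 165575 ≡ 97 (mod 157); 97·34 ≡ 1, so inverse 34.
M/37 = 702575; 702575 ≡ 19 (mod 37); 19·2 ≡ 1, so inverse 2.
M/179 = 145225; 145225 ≡ 56 (mod 179); 56·16 ≡ 1, so inverse 16.
N ≡ 10·1039811·16 + 94·165575·34 + 23·702575·2 + 37·145225·16 = 813839110.
813839110 mod 25995275 = 7985585.

7985585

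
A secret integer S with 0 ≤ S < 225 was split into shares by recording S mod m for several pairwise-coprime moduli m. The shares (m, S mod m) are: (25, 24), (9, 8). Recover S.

Combine the congruences pairwise.
From S ≡ 24 (mod 25) write S = 24 + 25t. Substituting into S ≡ 8 (mod 9) gives 25t ≡ 2 (mod 9), and since 7⁻¹ ≡ 4 (mod 9), t ≡ 8. Hence S ≡ 24 + 25·8 = 224 (mod 225).

224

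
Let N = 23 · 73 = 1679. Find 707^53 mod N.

Mod 23: 707 ≡ 17; by Fermat, exponent reduces to 53 mod 22 = 9; 17^9 ≡ 7 (mod 23).
Mod 73: 707 ≡ 50; 50^53 ≡ 54 (mod 73).
Combine by CRT: x ≡ 7 (mod 23), x ≡ 54 (mod 73) ⇒ x ≡ 1295 (mod 1679).

1295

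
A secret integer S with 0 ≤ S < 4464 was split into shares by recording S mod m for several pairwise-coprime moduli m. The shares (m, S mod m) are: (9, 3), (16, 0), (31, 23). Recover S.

From S ≡ 3 (mod 9) write S = 3 + 9t. Substituting into S ≡ 0 (mod 16) gives 9t ≡ 13 (mod 16), and since 9⁻¹ ≡ 9 (mod 16), t ≡ 5. Hence S ≡ 3 + 9·5 = 48 (mod 144).
From S ≡ 48 (mod 144) write S = 48 + 144t. Substituting into S ≡ 23 (mod 31) gives 144t ≡ 6 (mod 31), and since 20⁻¹ ≡ 14 (mod 31), t ≡ 22. Hence S ≡ 48 + 144·22 = 3216 (mod 4464).

3216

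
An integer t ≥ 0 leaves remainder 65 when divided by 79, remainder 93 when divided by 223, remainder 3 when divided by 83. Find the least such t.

The moduli are pairwise coprime; N = 79·223·83 = 1462211.
N/79 = 18509; 18509 ≡ 23 (mod 79); 23·55 ≡ 1, so inverse 55.
N/223 = 6557; 6557 ≡ 90 (mod 223); 90·57 ≡ 1, so inverse 57.
N/83 = 17617; 17617 ≡ 21 (mod 83); 21·4 ≡ 1, so inverse 4.
t ≡ 65·18509·55 + 93·6557·57 + 3·17617·4 = 101139736.
101139736 mod 1462211 = 247177.

247177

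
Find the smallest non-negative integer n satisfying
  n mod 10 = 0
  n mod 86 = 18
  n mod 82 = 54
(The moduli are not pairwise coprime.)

gcd(10, 86) = 2 and 2 | (18 − 0), so the pair is consistent; merging gives n ≡ 190 (mod 430), where 430 = lcm(10, 86).
gcd(430, 82) = 2 and 2 | (54 − 190), so the pair is consistent; merging gives n ≡ 11370 (mod 17630), where 17630 = lcm(430, 82).
The solution is unique modulo lcm(10, 86, 82) = 17630.

11370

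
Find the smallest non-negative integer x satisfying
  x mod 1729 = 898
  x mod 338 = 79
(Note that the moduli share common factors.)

9543

gcd(1729, 338) = 13 and 13 | (79 − 898), so the pair is consistent; merging gives x ≡ 9543 (mod 44954), where 44954 = lcm(1729, 338).
The solution is unique modulo lcm(1729, 338) = 44954.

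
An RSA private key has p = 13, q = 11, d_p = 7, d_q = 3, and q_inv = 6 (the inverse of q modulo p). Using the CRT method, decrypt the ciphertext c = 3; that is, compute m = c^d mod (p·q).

16

m₁ = c^(d_p) mod p: c ≡ 3 (mod 13), and 3^7 mod 13 = 3.
m₂ = c^(d_q) mod q: c ≡ 3 (mod 11), and 3^3 mod 11 = 5.
h = q_inv·(m₁ − m₂) mod p = 6·(3 − 5) mod 13 = 1.
m = m₂ + h·q = 5 + 1·11 = 16.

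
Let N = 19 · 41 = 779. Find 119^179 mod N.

707

Mod 19: 119 ≡ 5; by Fermat, exponent reduces to 179 mod 18 = 17; 5^17 ≡ 4 (mod 19).
Mod 41: 119 ≡ 37; by Fermat, exponent reduces to 179 mod 40 = 19; 37^19 ≡ 10 (mod 41).
Combine by CRT: x ≡ 4 (mod 19), x ≡ 10 (mod 41) ⇒ x ≡ 707 (mod 779).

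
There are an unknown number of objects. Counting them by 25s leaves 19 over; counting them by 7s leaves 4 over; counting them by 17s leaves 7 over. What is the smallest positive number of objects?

1894

The moduli are pairwise coprime; M = 25·7·17 = 2975.
M/25 = 119; 119 ≡ 19 (mod 25); 19·4 ≡ 1, so inverse 4.
M/7 = 425; 425 ≡ 5 (mod 7); 5·3 ≡ 1, so inverse 3.
M/17 = 175; 175 ≡ 5 (mod 17); 5·7 ≡ 1, so inverse 7.
N ≡ 19·119·4 + 4·425·3 + 7·175·7 = 22719.
22719 mod 2975 = 1894.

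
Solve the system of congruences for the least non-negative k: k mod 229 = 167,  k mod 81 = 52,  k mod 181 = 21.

The moduli are pairwise coprime; N = 229·81·181 = 3357369.
N/229 = 14661; 14661 ≡ 5 (mod 229); 5·46 ≡ 1, so inverse 46.
N/81 = 41449; 41449 ≡ 58 (mod 81); 58·7 ≡ 1, so inverse 7.
N/181 = 18549; 18549 ≡ 87 (mod 181); 87·129 ≡ 1, so inverse 129.
k ≡ 167·14661·46 + 52·41449·7 + 21·18549·129 = 177962479.
177962479 mod 3357369 = 21922.

21922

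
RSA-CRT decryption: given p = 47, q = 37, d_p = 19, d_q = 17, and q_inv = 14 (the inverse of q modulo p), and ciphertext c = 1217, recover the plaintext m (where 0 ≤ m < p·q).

m₁ = c^(d_p) mod p: c ≡ 42 (mod 47), and 42^19 mod 47 = 37.
m₂ = c^(d_q) mod q: c ≡ 33 (mod 37), and 33^17 mod 37 = 9.
h = q_inv·(m₁ − m₂) mod p = 14·(37 − 9) mod 47 = 16.
m = m₂ + h·q = 9 + 16·37 = 601.

601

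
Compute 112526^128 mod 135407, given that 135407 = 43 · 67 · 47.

40015

Mod 43: 112526 ≡ 38; by Fermat, exponent reduces to 128 mod 42 = 2; 38^2 ≡ 25 (mod 43).
Mod 67: 112526 ≡ 33; by Fermat, exponent reduces to 128 mod 66 = 62; 33^62 ≡ 16 (mod 67).
Mod 47: 112526 ≡ 8; by Fermat, exponent reduces to 128 mod 46 = 36; 8^36 ≡ 18 (mod 47).
Combine by CRT: x ≡ 25 (mod 43), x ≡ 16 (mod 67), x ≡ 18 (mod 47) ⇒ x ≡ 40015 (mod 135407).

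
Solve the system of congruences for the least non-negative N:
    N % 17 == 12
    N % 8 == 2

114

From N ≡ 12 (mod 17) write N = 12 + 17t. Substituting into N ≡ 2 (mod 8) gives 17t ≡ 6 (mod 8), and since 1⁻¹ ≡ 1 (mod 8), t ≡ 6. Hence N ≡ 12 + 17·6 = 114 (mod 136).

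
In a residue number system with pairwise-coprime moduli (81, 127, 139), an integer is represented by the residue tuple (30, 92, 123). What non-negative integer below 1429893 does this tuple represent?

1395822

The moduli are pairwise coprime; N = 81·127·139 = 1429893.
N/81 = 17653; 17653 ≡ 76 (mod 81); 76·16 ≡ 1, so inverse 16.
N/127 = 11259; 11259 ≡ 83 (mod 127); 83·101 ≡ 1, so inverse 101.
N/139 = 10287; 10287 ≡ 1 (mod 139), inverse 1.
x ≡ 30·17653·16 + 92·11259·101 + 123·10287·1 = 114357369.
114357369 mod 1429893 = 1395822.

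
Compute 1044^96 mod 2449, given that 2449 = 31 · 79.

Mod 31: 1044 ≡ 21; by Fermat, exponent reduces to 96 mod 30 = 6; 21^6 ≡ 2 (mod 31).
Mod 79: 1044 ≡ 17; by Fermat, exponent reduces to 96 mod 78 = 18; 17^18 ≡ 10 (mod 79).
Combine by CRT: x ≡ 2 (mod 31), x ≡ 10 (mod 79) ⇒ x ≡ 405 (mod 2449).

405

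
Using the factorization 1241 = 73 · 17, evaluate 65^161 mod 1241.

82

Mod 73: 65 ≡ 65; by Fermat, exponent reduces to 161 mod 72 = 17; 65^17 ≡ 9 (mod 73).
Mod 17: 65 ≡ 14; by Fermat, exponent reduces to 161 mod 16 = 1; 14^1 ≡ 14 (mod 17).
Combine by CRT: x ≡ 9 (mod 73), x ≡ 14 (mod 17) ⇒ x ≡ 82 (mod 1241).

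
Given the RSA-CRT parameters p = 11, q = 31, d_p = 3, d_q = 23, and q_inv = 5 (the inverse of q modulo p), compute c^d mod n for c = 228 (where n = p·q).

105

m₁ = c^(d_p) mod p: c ≡ 8 (mod 11), and 8^3 mod 11 = 6.
m₂ = c^(d_q) mod q: c ≡ 11 (mod 31), and 11^23 mod 31 = 12.
h = q_inv·(m₁ − m₂) mod p = 5·(6 − 12) mod 11 = 3.
m = m₂ + h·q = 12 + 3·31 = 105.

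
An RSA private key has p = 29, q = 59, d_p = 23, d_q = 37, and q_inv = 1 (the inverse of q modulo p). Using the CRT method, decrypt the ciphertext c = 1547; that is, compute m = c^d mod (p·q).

388

m₁ = c^(d_p) mod p: c ≡ 10 (mod 29), and 10^23 mod 29 = 11.
m₂ = c^(d_q) mod q: c ≡ 13 (mod 59), and 13^37 mod 59 = 34.
h = q_inv·(m₁ − m₂) mod p = 1·(11 − 34) mod 29 = 6.
m = m₂ + h·q = 34 + 6·59 = 388.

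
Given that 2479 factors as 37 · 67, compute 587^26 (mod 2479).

169

Mod 37: 587 ≡ 32; 32^26 ≡ 21 (mod 37).
Mod 67: 587 ≡ 51; 51^26 ≡ 35 (mod 67).
Combine by CRT: x ≡ 21 (mod 37), x ≡ 35 (mod 67) ⇒ x ≡ 169 (mod 2479).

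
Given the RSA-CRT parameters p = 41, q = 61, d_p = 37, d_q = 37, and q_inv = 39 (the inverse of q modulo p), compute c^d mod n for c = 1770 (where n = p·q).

1282

m₁ = c^(d_p) mod p: c ≡ 7 (mod 41), and 7^37 mod 41 = 11.
m₂ = c^(d_q) mod q: c ≡ 1 (mod 61), and 1^37 mod 61 = 1.
h = q_inv·(m₁ − m₂) mod p = 39·(11 − 1) mod 41 = 21.
m = m₂ + h·q = 1 + 21·61 = 1282.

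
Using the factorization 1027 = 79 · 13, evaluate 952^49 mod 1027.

Mod 79: 952 ≡ 4; 4^49 ≡ 9 (mod 79).
Mod 13: 952 ≡ 3; by Fermat, exponent reduces to 49 mod 12 = 1; 3^1 ≡ 3 (mod 13).
Combine by CRT: x ≡ 9 (mod 79), x ≡ 3 (mod 13) ⇒ x ≡ 562 (mod 1027).

562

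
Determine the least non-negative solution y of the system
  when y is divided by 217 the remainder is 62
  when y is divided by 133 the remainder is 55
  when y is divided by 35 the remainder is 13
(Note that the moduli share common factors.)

14818

Combine the congruences pairwise.
gcd(217, 133) = 7 and 7 | (55 − 62), so the pair is consistent; merging gives y ≡ 2449 (mod 4123), where 4123 = lcm(217, 133).
gcd(4123, 35) = 7 and 7 | (13 − 2449), so the pair is consistent; merging gives y ≡ 14818 (mod 20615), where 20615 = lcm(4123, 35).
The solution is unique modulo lcm(217, 133, 35) = 20615.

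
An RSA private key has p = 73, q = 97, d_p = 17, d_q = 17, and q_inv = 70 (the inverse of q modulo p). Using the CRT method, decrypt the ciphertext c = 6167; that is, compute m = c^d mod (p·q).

m₁ = c^(d_p) mod p: c ≡ 35 (mod 73), and 35^17 mod 73 = 25.
m₂ = c^(d_q) mod q: c ≡ 56 (mod 97), and 56^17 mod 97 = 76.
h = q_inv·(m₁ − m₂) mod p = 70·(25 − 76) mod 73 = 7.
m = m₂ + h·q = 76 + 7·97 = 755.

755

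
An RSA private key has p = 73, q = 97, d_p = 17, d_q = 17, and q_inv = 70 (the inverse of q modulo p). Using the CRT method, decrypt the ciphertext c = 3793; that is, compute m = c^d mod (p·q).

m₁ = c^(d_p) mod p: c ≡ 70 (mod 73), and 70^17 mod 73 = 49.
m₂ = c^(d_q) mod q: c ≡ 10 (mod 97), and 10^17 mod 97 = 38.
h = q_inv·(m₁ − m₂) mod p = 70·(49 − 38) mod 73 = 40.
m = m₂ + h·q = 38 + 40·97 = 3918.

3918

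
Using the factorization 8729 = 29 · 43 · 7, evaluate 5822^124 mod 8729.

Mod 29: 5822 ≡ 22; by Fermat, exponent reduces to 124 mod 28 = 12; 22^12 ≡ 16 (mod 29).
Mod 43: 5822 ≡ 17; by Fermat, exponent reduces to 124 mod 42 = 40; 17^40 ≡ 25 (mod 43).
Mod 7: 5822 ≡ 5; by Fermat, exponent reduces to 124 mod 6 = 4; 5^4 ≡ 2 (mod 7).
Combine by CRT: x ≡ 16 (mod 29), x ≡ 25 (mod 43), x ≡ 2 (mod 7) ⇒ x ≡ 2046 (mod 8729).

2046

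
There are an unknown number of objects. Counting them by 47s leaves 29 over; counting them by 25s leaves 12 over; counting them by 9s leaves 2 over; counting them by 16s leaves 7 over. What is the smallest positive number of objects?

The moduli are pairwise coprime; M = 47·25·9·16 = 169200.
M/47 = 3600; 3600 ≡ 28 (mod 47); 28·42 ≡ 1, so inverse 42.
M/25 = 6768; 6768 ≡ 18 (mod 25); 18·7 ≡ 1, so inverse 7.
M/9 = 18800; 18800 ≡ 8 (mod 9); 8·8 ≡ 1, so inverse 8.
M/16 = 10575; 10575 ≡ 15 (mod 16); 15·15 ≡ 1, so inverse 15.
N ≡ 29·3600·42 + 12·6768·7 + 2·18800·8 + 7·10575·15 = 6364487.
6364487 mod 169200 = 104087.

104087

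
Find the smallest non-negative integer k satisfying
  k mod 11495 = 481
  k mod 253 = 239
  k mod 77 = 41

1138486

gcd(11495, 253) = 11 and 11 | (239 − 481), so the pair is consistent; merging gives k ≡ 80946 (mod 264385), where 264385 = lcm(11495, 253).
gcd(264385, 77) = 11 and 11 | (41 − 80946), so the pair is consistent; merging gives k ≡ 1138486 (mod 1850695), where 1850695 = lcm(264385, 77).
The solution is unique modulo lcm(11495, 253, 77) = 1850695.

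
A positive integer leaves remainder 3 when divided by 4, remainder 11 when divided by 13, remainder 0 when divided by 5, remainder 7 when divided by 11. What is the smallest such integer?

1415

The moduli are pairwise coprime; M = 4·13·5·11 = 2860.
M/4 = 715; 715 ≡ 3 (mod 4); 3·3 ≡ 1, so inverse 3.
M/13 = 220; 220 ≡ 12 (mod 13); 12·12 ≡ 1, so inverse 12.
M/5 = 572; 572 ≡ 2 (mod 5); 2·3 ≡ 1, so inverse 3.
M/11 = 260; 260 ≡ 7 (mod 11); 7·8 ≡ 1, so inverse 8.
n ≡ 3·715·3 + 11·220·12 + 0·572·3 + 7·260·8 = 50035.
50035 mod 2860 = 1415.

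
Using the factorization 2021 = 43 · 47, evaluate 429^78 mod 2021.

990

Mod 43: 429 ≡ 42; by Fermat, exponent reduces to 78 mod 42 = 36; 42^36 ≡ 1 (mod 43).
Mod 47: 429 ≡ 6; by Fermat, exponent reduces to 78 mod 46 = 32; 6^32 ≡ 3 (mod 47).
Combine by CRT: x ≡ 1 (mod 43), x ≡ 3 (mod 47) ⇒ x ≡ 990 (mod 2021).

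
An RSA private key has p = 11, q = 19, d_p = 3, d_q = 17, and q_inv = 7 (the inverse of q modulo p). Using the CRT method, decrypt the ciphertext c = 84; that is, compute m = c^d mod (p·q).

145

m₁ = c^(d_p) mod p: c ≡ 7 (mod 11), and 7^3 mod 11 = 2.
m₂ = c^(d_q) mod q: c ≡ 8 (mod 19), and 8^17 mod 19 = 12.
h = q_inv·(m₁ − m₂) mod p = 7·(2 − 12) mod 11 = 7.
m = m₂ + h·q = 12 + 7·19 = 145.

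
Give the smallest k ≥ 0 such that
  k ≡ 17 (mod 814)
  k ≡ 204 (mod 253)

gcd(814, 253) = 11 and 11 | (204 − 17), so the pair is consistent; merging gives k ≡ 6529 (mod 18722), where 18722 = lcm(814, 253).
The solution is unique modulo lcm(814, 253) = 18722.

6529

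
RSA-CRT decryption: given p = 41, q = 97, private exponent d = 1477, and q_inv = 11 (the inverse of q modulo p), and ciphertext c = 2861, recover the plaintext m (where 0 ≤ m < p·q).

d_p = d mod (p−1) = 1477 mod 40 = 37; d_q = d mod (q−1) = 37.
m₁ = c^(d_p) mod p: c ≡ 32 (mod 41), and 32^37 mod 41 = 32.
m₂ = c^(d_q) mod q: c ≡ 48 (mod 97), and 48^37 mod 97 = 86.
h = q_inv·(m₁ − m₂) mod p = 11·(32 − 86) mod 41 = 21.
m = m₂ + h·q = 86 + 21·97 = 2123.

2123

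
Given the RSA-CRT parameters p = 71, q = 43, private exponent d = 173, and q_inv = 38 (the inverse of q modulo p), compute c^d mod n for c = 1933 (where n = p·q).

d_p = d mod (p−1) = 173 mod 70 = 33; d_q = d mod (q−1) = 5.
m₁ = c^(d_p) mod p: c ≡ 16 (mod 71), and 16^33 mod 71 = 38.
m₂ = c^(d_q) mod q: c ≡ 41 (mod 43), and 41^5 mod 43 = 11.
h = q_inv·(m₁ − m₂) mod p = 38·(38 − 11) mod 71 = 32.
m = m₂ + h·q = 11 + 32·43 = 1387.

1387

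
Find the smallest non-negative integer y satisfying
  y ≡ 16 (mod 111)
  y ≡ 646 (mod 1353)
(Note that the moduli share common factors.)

10117

gcd(111, 1353) = 3 and 3 | (646 − 16), so the pair is consistent; merging gives y ≡ 10117 (mod 50061), where 50061 = lcm(111, 1353).
The solution is unique modulo lcm(111, 1353) = 50061.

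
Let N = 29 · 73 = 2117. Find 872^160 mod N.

835

Mod 29: 872 ≡ 2; by Fermat, exponent reduces to 160 mod 28 = 20; 2^20 ≡ 23 (mod 29).
Mod 73: 872 ≡ 69; by Fermat, exponent reduces to 160 mod 72 = 16; 69^16 ≡ 32 (mod 73).
Combine by CRT: x ≡ 23 (mod 29), x ≡ 32 (mod 73) ⇒ x ≡ 835 (mod 2117).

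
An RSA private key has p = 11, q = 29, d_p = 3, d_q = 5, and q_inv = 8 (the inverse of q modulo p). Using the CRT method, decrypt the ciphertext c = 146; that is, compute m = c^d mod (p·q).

m₁ = c^(d_p) mod p: c ≡ 3 (mod 11), and 3^3 mod 11 = 5.
m₂ = c^(d_q) mod q: c ≡ 1 (mod 29), and 1^5 mod 29 = 1.
h = q_inv·(m₁ − m₂) mod p = 8·(5 − 1) mod 11 = 10.
m = m₂ + h·q = 1 + 10·29 = 291.

291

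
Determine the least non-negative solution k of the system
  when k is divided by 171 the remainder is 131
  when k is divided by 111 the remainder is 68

Combine the congruences pairwise.
gcd(171, 111) = 3 and 3 | (68 − 131), so the pair is consistent; merging gives k ≡ 4064 (mod 6327), where 6327 = lcm(171, 111).
The solution is unique modulo lcm(171, 111) = 6327.

4064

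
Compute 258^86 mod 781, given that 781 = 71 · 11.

Mod 71: 258 ≡ 45; by Fermat, exponent reduces to 86 mod 70 = 16; 45^16 ≡ 37 (mod 71).
Mod 11: 258 ≡ 5; by Fermat, exponent reduces to 86 mod 10 = 6; 5^6 ≡ 5 (mod 11).
Combine by CRT: x ≡ 37 (mod 71), x ≡ 5 (mod 11) ⇒ x ≡ 676 (mod 781).

676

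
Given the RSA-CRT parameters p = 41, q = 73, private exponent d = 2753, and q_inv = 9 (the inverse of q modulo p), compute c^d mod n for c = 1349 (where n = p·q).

d_p = d mod (p−1) = 2753 mod 40 = 33; d_q = d mod (q−1) = 17.
m₁ = c^(d_p) mod p: c ≡ 37 (mod 41), and 37^33 mod 41 = 18.
m₂ = c^(d_q) mod q: c ≡ 35 (mod 73), and 35^17 mod 73 = 25.
h = q_inv·(m₁ − m₂) mod p = 9·(18 − 25) mod 41 = 19.
m = m₂ + h·q = 25 + 19·73 = 1412.

1412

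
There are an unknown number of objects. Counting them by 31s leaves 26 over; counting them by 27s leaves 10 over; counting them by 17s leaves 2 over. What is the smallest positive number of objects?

From N ≡ 26 (mod 31) write N = 26 + 31t. Substituting into N ≡ 10 (mod 27) gives 31t ≡ 11 (mod 27), and since 4⁻¹ ≡ 7 (mod 27), t ≡ 23. Hence N ≡ 26 + 31·23 = 739 (mod 837).
From N ≡ 739 (mod 837) write N = 739 + 837t. Substituting into N ≡ 2 (mod 17) gives 837t ≡ 11 (mod 17), and since 4⁻¹ ≡ 13 (mod 17), t ≡ 7. Hence N ≡ 739 + 837·7 = 6598 (mod 14229).

6598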